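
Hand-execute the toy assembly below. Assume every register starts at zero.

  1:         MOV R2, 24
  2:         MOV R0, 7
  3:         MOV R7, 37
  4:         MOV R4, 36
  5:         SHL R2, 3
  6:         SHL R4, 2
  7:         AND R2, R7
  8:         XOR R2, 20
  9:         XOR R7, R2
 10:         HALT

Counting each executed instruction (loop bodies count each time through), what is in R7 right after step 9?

49

R2=24
R0=7
R7=37
R4=36
R2=24<<3=192
R4=36<<2=144
R2=192&37=0
R2=0^20=20
R7=37^20=49
After step 9: R7 = 49.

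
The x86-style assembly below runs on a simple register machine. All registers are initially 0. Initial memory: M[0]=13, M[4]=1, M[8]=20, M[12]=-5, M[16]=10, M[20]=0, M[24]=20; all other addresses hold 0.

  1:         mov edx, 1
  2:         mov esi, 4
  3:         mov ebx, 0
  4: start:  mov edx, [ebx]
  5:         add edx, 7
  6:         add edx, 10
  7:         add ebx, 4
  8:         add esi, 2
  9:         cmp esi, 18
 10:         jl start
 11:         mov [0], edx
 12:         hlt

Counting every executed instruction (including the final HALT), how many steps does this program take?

54

edx=1
esi=4
ebx=0
edx=M[0]=13
edx=13+7=20
edx=20+10=30
ebx=0+4=4
esi=4+2=6
cmp esi, 18  (cmp 6,18)
jl start: taken
edx=M[4]=1
edx=1+7=8
edx=8+10=18
ebx=4+4=8
esi=6+2=8
cmp esi, 18  (cmp 8,18)
jl start: taken
edx=M[8]=20
edx=20+7=27
edx=27+10=37
ebx=8+4=12
esi=8+2=10
cmp esi, 18  (cmp 10,18)
jl start: taken
edx=M[12]=-5
edx=(-5)+7=2
edx=2+10=12
ebx=12+4=16
esi=10+2=12
cmp esi, 18  (cmp 12,18)
jl start: taken
edx=M[16]=10
edx=10+7=17
edx=17+10=27
ebx=16+4=20
esi=12+2=14
cmp esi, 18  (cmp 14,18)
jl start: taken
edx=M[20]=0
edx=0+7=7
edx=7+10=17
ebx=20+4=24
esi=14+2=16
cmp esi, 18  (cmp 16,18)
jl start: taken
edx=M[24]=20
edx=20+7=27
edx=27+10=37
ebx=24+4=28
esi=16+2=18
cmp esi, 18  (cmp 18,18)
jl start: not taken
mov [0], edx → M[0]=37
halt.
Total executed instructions: 54.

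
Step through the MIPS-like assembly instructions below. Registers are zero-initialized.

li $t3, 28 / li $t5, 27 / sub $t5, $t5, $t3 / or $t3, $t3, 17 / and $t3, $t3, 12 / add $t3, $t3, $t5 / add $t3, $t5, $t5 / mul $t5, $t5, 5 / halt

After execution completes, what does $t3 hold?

-2

$t3=28
$t5=27
$t5=27-28=-1
$t3=28|17=29
$t3=29&12=12
$t3=12+(-1)=11
$t3=(-1)+(-1)=-2
$t5=(-1)*5=-5
halt.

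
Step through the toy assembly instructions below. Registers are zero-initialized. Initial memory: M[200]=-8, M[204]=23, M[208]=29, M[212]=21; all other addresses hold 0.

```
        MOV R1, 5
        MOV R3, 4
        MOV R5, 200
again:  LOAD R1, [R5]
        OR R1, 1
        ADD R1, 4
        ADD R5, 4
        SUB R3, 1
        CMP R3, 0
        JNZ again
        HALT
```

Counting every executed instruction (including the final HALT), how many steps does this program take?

32

after MOV R1, 5: R1=5
after MOV R3, 4: R3=4
after MOV R5, 200: R5=200
after LOAD R1, [R5]: R1=M[200]=-8
after OR R1, 1: R1=(-8)|1=-7
after ADD R1, 4: R1=(-7)+4=-3
after ADD R5, 4: R5=200+4=204
after SUB R3, 1: R3=4-1=3
CMP R3, 0  (cmp 3,0)
JNZ again: taken
after LOAD R1, [R5]: R1=M[204]=23
after OR R1, 1: R1=23|1=23
after ADD R1, 4: R1=23+4=27
after ADD R5, 4: R5=204+4=208
after SUB R3, 1: R3=3-1=2
CMP R3, 0  (cmp 2,0)
JNZ again: taken
after LOAD R1, [R5]: R1=M[208]=29
after OR R1, 1: R1=29|1=29
after ADD R1, 4: R1=29+4=33
after ADD R5, 4: R5=208+4=212
after SUB R3, 1: R3=2-1=1
CMP R3, 0  (cmp 1,0)
JNZ again: taken
after LOAD R1, [R5]: R1=M[212]=21
after OR R1, 1: R1=21|1=21
after ADD R1, 4: R1=21+4=25
after ADD R5, 4: R5=212+4=216
after SUB R3, 1: R3=1-1=0
CMP R3, 0  (cmp 0,0)
JNZ again: not taken
halt.
Total executed instructions: 32.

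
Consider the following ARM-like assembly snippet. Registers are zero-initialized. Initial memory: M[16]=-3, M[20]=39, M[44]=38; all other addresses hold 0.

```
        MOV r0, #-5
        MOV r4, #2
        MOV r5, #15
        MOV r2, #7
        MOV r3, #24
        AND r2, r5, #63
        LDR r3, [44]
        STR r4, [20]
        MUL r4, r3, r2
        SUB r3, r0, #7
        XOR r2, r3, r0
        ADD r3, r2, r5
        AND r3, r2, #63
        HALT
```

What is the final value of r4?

MOV r0, #-5 → r0=-5
MOV r4, #2 → r4=2
MOV r5, #15 → r5=15
MOV r2, #7 → r2=7
MOV r3, #24 → r3=24
AND r2, r5, #63 → r2=15&63=15
LDR r3, [44] → r3=M[44]=38
STR r4, [20] → M[20]=2
MUL r4, r3, r2 → r4=38*15=570
SUB r3, r0, #7 → r3=(-5)-7=-12
XOR r2, r3, r0 → r2=(-12)^(-5)=15
ADD r3, r2, r5 → r3=15+15=30
AND r3, r2, #63 → r3=15&63=15
halt.

570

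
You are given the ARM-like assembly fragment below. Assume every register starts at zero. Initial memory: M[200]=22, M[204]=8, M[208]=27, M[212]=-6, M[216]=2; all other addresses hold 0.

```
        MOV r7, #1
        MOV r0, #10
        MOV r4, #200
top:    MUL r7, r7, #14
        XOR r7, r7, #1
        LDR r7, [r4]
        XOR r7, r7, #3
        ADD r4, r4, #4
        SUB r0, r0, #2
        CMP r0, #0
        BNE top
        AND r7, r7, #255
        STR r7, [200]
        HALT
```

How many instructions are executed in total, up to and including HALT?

46

r7=1
r0=10
r4=200
r7=1*14=14
r7=14^1=15
r7=M[200]=22
r7=22^3=21
r4=200+4=204
r0=10-2=8
CMP r0, #0  (cmp 8,0)
BNE top: taken
r7=21*14=294
r7=294^1=295
r7=M[204]=8
r7=8^3=11
r4=204+4=208
r0=8-2=6
CMP r0, #0  (cmp 6,0)
BNE top: taken
r7=11*14=154
r7=154^1=155
r7=M[208]=27
r7=27^3=24
r4=208+4=212
r0=6-2=4
CMP r0, #0  (cmp 4,0)
BNE top: taken
r7=24*14=336
r7=336^1=337
r7=M[212]=-6
r7=(-6)^3=-7
r4=212+4=216
r0=4-2=2
CMP r0, #0  (cmp 2,0)
BNE top: taken
r7=(-7)*14=-98
r7=(-98)^1=-97
r7=M[216]=2
r7=2^3=1
r4=216+4=220
r0=2-2=0
CMP r0, #0  (cmp 0,0)
BNE top: not taken
r7=1&255=1
STR r7, [200] → M[200]=1
halt.
Total executed instructions: 46.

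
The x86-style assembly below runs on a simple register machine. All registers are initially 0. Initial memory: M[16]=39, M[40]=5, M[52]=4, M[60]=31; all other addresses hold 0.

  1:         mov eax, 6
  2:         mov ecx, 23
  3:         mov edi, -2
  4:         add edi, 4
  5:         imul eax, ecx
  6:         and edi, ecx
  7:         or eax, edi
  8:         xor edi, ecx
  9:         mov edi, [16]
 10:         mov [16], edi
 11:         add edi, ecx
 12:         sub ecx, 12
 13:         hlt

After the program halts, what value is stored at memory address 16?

39

eax=6
ecx=23
edi=-2
edi=(-2)+4=2
eax=6*23=138
edi=2&23=2
eax=138|2=138
edi=2^23=21
edi=M[16]=39
mov [16], edi → M[16]=39
edi=39+23=62
ecx=23-12=11
halt.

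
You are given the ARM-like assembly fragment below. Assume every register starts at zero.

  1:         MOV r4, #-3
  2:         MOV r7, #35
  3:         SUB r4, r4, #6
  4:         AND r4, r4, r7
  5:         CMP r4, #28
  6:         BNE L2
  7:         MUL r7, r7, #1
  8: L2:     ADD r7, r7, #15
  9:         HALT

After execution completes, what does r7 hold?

MOV r4, #-3 → r4=-3
MOV r7, #35 → r7=35
SUB r4, r4, #6 → r4=(-3)-6=-9
AND r4, r4, r7 → r4=(-9)&35=35
CMP r4, #28  (cmp 35,28)
BNE L2: taken
ADD r7, r7, #15 → r7=35+15=50
halt.

50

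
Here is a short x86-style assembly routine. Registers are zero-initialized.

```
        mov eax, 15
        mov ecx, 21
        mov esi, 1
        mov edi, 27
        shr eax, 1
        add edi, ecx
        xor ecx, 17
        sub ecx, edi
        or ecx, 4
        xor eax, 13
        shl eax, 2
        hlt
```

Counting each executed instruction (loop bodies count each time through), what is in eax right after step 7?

7

mov eax, 15 → eax=15
mov ecx, 21 → ecx=21
mov esi, 1 → esi=1
mov edi, 27 → edi=27
shr eax, 1 → eax=15>>1=7
add edi, ecx → edi=27+21=48
xor ecx, 17 → ecx=21^17=4
After step 7: eax = 7.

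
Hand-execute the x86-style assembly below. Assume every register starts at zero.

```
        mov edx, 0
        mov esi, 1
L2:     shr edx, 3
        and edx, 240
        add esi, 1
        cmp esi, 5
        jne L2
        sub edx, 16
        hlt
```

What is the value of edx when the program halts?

-16

mov edx, 0 → edx=0
mov esi, 1 → esi=1
shr edx, 3 → edx=0>>3=0
and edx, 240 → edx=0&240=0
add esi, 1 → esi=1+1=2
cmp esi, 5  (cmp 2,5)
jne L2: taken
shr edx, 3 → edx=0>>3=0
and edx, 240 → edx=0&240=0
add esi, 1 → esi=2+1=3
cmp esi, 5  (cmp 3,5)
jne L2: taken
shr edx, 3 → edx=0>>3=0
and edx, 240 → edx=0&240=0
add esi, 1 → esi=3+1=4
cmp esi, 5  (cmp 4,5)
jne L2: taken
shr edx, 3 → edx=0>>3=0
and edx, 240 → edx=0&240=0
add esi, 1 → esi=4+1=5
cmp esi, 5  (cmp 5,5)
jne L2: not taken
sub edx, 16 → edx=0-16=-16
halt.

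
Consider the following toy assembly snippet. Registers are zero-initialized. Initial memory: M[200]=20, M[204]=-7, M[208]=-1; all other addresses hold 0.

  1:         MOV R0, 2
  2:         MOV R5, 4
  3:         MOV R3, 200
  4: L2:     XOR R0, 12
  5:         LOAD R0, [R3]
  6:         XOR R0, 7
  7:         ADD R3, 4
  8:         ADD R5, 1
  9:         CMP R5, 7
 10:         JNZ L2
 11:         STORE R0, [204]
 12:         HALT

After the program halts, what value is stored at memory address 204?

after MOV R0, 2: R0=2
after MOV R5, 4: R5=4
after MOV R3, 200: R3=200
after XOR R0, 12: R0=2^12=14
after LOAD R0, [R3]: R0=M[200]=20
after XOR R0, 7: R0=20^7=19
after ADD R3, 4: R3=200+4=204
after ADD R5, 1: R5=4+1=5
CMP R5, 7  (cmp 5,7)
JNZ L2: taken
after XOR R0, 12: R0=19^12=31
after LOAD R0, [R3]: R0=M[204]=-7
after XOR R0, 7: R0=(-7)^7=-2
after ADD R3, 4: R3=204+4=208
after ADD R5, 1: R5=5+1=6
CMP R5, 7  (cmp 6,7)
JNZ L2: taken
after XOR R0, 12: R0=(-2)^12=-14
after LOAD R0, [R3]: R0=M[208]=-1
after XOR R0, 7: R0=(-1)^7=-8
after ADD R3, 4: R3=208+4=212
after ADD R5, 1: R5=6+1=7
CMP R5, 7  (cmp 7,7)
JNZ L2: not taken
STORE R0, [204] → M[204]=-8
halt.

-8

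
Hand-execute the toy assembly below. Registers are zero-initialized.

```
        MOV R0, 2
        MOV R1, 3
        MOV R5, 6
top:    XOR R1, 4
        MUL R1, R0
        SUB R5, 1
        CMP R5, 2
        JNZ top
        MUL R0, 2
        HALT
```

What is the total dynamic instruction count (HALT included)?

25

R0=2
R1=3
R5=6
R1=3^4=7
R1=7*2=14
R5=6-1=5
CMP R5, 2  (cmp 5,2)
JNZ top: taken
R1=14^4=10
R1=10*2=20
R5=5-1=4
CMP R5, 2  (cmp 4,2)
JNZ top: taken
R1=20^4=16
R1=16*2=32
R5=4-1=3
CMP R5, 2  (cmp 3,2)
JNZ top: taken
R1=32^4=36
R1=36*2=72
R5=3-1=2
CMP R5, 2  (cmp 2,2)
JNZ top: not taken
R0=2*2=4
halt.
Total executed instructions: 25.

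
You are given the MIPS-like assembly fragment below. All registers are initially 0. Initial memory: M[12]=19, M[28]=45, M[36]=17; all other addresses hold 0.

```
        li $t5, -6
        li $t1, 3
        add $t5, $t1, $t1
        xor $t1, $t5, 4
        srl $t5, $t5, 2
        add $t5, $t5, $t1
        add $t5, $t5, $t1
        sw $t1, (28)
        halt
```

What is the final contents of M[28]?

2

$t5=-6
$t1=3
$t5=3+3=6
$t1=6^4=2
$t5=6>>2=1
$t5=1+2=3
$t5=3+2=5
sw $t1, (28) → M[28]=2
halt.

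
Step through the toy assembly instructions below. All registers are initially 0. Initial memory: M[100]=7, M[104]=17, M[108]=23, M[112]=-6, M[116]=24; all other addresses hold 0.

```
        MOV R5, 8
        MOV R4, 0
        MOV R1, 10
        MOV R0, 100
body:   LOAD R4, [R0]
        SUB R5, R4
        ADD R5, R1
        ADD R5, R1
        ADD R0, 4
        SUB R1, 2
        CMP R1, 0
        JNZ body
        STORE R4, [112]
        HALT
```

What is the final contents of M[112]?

24

R5=8
R4=0
R1=10
R0=100
R4=M[100]=7
R5=8-7=1
R5=1+10=11
R5=11+10=21
R0=100+4=104
R1=10-2=8
CMP R1, 0  (cmp 8,0)
JNZ body: taken
R4=M[104]=17
R5=21-17=4
R5=4+8=12
R5=12+8=20
R0=104+4=108
R1=8-2=6
CMP R1, 0  (cmp 6,0)
JNZ body: taken
R4=M[108]=23
R5=20-23=-3
R5=(-3)+6=3
R5=3+6=9
R0=108+4=112
R1=6-2=4
CMP R1, 0  (cmp 4,0)
JNZ body: taken
R4=M[112]=-6
R5=9-(-6)=15
R5=15+4=19
R5=19+4=23
R0=112+4=116
R1=4-2=2
CMP R1, 0  (cmp 2,0)
JNZ body: taken
R4=M[116]=24
R5=23-24=-1
R5=(-1)+2=1
R5=1+2=3
R0=116+4=120
R1=2-2=0
CMP R1, 0  (cmp 0,0)
JNZ body: not taken
STORE R4, [112] → M[112]=24
halt.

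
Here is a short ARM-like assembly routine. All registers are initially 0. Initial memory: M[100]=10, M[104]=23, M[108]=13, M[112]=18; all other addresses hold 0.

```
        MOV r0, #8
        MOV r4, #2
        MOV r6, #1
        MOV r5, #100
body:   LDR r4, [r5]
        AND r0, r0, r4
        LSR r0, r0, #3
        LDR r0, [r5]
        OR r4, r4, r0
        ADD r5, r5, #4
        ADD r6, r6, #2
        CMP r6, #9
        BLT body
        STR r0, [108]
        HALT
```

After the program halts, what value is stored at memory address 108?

r0=8
r4=2
r6=1
r5=100
r4=M[100]=10
r0=8&10=8
r0=8>>3=1
r0=M[100]=10
r4=10|10=10
r5=100+4=104
r6=1+2=3
CMP r6, #9  (cmp 3,9)
BLT body: taken
r4=M[104]=23
r0=10&23=2
r0=2>>3=0
r0=M[104]=23
r4=23|23=23
r5=104+4=108
r6=3+2=5
CMP r6, #9  (cmp 5,9)
BLT body: taken
r4=M[108]=13
r0=23&13=5
r0=5>>3=0
r0=M[108]=13
r4=13|13=13
r5=108+4=112
r6=5+2=7
CMP r6, #9  (cmp 7,9)
BLT body: taken
r4=M[112]=18
r0=13&18=0
r0=0>>3=0
r0=M[112]=18
r4=18|18=18
r5=112+4=116
r6=7+2=9
CMP r6, #9  (cmp 9,9)
BLT body: not taken
STR r0, [108] → M[108]=18
halt.

18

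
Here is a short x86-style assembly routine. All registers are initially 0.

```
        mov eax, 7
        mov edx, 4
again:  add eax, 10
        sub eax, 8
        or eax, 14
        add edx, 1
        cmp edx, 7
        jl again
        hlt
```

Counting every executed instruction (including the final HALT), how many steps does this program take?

21

after mov eax, 7: eax=7
after mov edx, 4: edx=4
after add eax, 10: eax=7+10=17
after sub eax, 8: eax=17-8=9
after or eax, 14: eax=9|14=15
after add edx, 1: edx=4+1=5
cmp edx, 7  (cmp 5,7)
jl again: taken
after add eax, 10: eax=15+10=25
after sub eax, 8: eax=25-8=17
after or eax, 14: eax=17|14=31
after add edx, 1: edx=5+1=6
cmp edx, 7  (cmp 6,7)
jl again: taken
after add eax, 10: eax=31+10=41
after sub eax, 8: eax=41-8=33
after or eax, 14: eax=33|14=47
after add edx, 1: edx=6+1=7
cmp edx, 7  (cmp 7,7)
jl again: not taken
halt.
Total executed instructions: 21.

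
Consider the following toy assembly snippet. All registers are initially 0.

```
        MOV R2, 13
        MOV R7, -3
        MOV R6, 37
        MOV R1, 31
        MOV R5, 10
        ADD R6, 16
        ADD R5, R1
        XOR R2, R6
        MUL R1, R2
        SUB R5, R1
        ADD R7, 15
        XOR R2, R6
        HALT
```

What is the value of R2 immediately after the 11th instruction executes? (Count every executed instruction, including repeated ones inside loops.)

56

after MOV R2, 13: R2=13
after MOV R7, -3: R7=-3
after MOV R6, 37: R6=37
after MOV R1, 31: R1=31
after MOV R5, 10: R5=10
after ADD R6, 16: R6=37+16=53
after ADD R5, R1: R5=10+31=41
after XOR R2, R6: R2=13^53=56
after MUL R1, R2: R1=31*56=1736
after SUB R5, R1: R5=41-1736=-1695
after ADD R7, 15: R7=(-3)+15=12
After step 11: R2 = 56.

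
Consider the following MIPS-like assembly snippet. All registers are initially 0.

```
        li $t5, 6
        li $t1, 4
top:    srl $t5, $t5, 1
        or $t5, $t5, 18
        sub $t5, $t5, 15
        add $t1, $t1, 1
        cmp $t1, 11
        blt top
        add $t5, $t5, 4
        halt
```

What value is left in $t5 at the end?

li $t5, 6 → $t5=6
li $t1, 4 → $t1=4
srl $t5, $t5, 1 → $t5=6>>1=3
or $t5, $t5, 18 → $t5=3|18=19
sub $t5, $t5, 15 → $t5=19-15=4
add $t1, $t1, 1 → $t1=4+1=5
cmp $t1, 11  (cmp 5,11)
blt top: taken
srl $t5, $t5, 1 → $t5=4>>1=2
or $t5, $t5, 18 → $t5=2|18=18
sub $t5, $t5, 15 → $t5=18-15=3
add $t1, $t1, 1 → $t1=5+1=6
cmp $t1, 11  (cmp 6,11)
blt top: taken
srl $t5, $t5, 1 → $t5=3>>1=1
or $t5, $t5, 18 → $t5=1|18=19
sub $t5, $t5, 15 → $t5=19-15=4
add $t1, $t1, 1 → $t1=6+1=7
cmp $t1, 11  (cmp 7,11)
blt top: taken
srl $t5, $t5, 1 → $t5=4>>1=2
or $t5, $t5, 18 → $t5=2|18=18
sub $t5, $t5, 15 → $t5=18-15=3
add $t1, $t1, 1 → $t1=7+1=8
cmp $t1, 11  (cmp 8,11)
blt top: taken
srl $t5, $t5, 1 → $t5=3>>1=1
or $t5, $t5, 18 → $t5=1|18=19
sub $t5, $t5, 15 → $t5=19-15=4
add $t1, $t1, 1 → $t1=8+1=9
cmp $t1, 11  (cmp 9,11)
blt top: taken
srl $t5, $t5, 1 → $t5=4>>1=2
or $t5, $t5, 18 → $t5=2|18=18
sub $t5, $t5, 15 → $t5=18-15=3
add $t1, $t1, 1 → $t1=9+1=10
cmp $t1, 11  (cmp 10,11)
blt top: taken
srl $t5, $t5, 1 → $t5=3>>1=1
or $t5, $t5, 18 → $t5=1|18=19
sub $t5, $t5, 15 → $t5=19-15=4
add $t1, $t1, 1 → $t1=10+1=11
cmp $t1, 11  (cmp 11,11)
blt top: not taken
add $t5, $t5, 4 → $t5=4+4=8
halt.

8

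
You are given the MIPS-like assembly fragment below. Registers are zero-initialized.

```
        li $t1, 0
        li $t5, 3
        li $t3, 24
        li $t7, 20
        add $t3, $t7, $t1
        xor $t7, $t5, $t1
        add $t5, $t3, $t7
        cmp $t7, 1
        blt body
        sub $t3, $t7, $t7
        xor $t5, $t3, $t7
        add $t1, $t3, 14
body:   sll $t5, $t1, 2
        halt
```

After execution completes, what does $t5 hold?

after li $t1, 0: $t1=0
after li $t5, 3: $t5=3
after li $t3, 24: $t3=24
after li $t7, 20: $t7=20
after add $t3, $t7, $t1: $t3=20+0=20
after xor $t7, $t5, $t1: $t7=3^0=3
after add $t5, $t3, $t7: $t5=20+3=23
cmp $t7, 1  (cmp 3,1)
blt body: not taken
after sub $t3, $t7, $t7: $t3=3-3=0
after xor $t5, $t3, $t7: $t5=0^3=3
after add $t1, $t3, 14: $t1=0+14=14
after sll $t5, $t1, 2: $t5=14<<2=56
halt.

56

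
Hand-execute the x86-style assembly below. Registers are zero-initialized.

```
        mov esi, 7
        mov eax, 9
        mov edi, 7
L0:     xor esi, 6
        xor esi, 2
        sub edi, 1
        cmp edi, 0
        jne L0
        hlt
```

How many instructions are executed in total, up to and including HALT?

esi=7
eax=9
edi=7
esi=7^6=1
esi=1^2=3
edi=7-1=6
cmp edi, 0  (cmp 6,0)
jne L0: taken
esi=3^6=5
esi=5^2=7
edi=6-1=5
cmp edi, 0  (cmp 5,0)
jne L0: taken
esi=7^6=1
esi=1^2=3
edi=5-1=4
cmp edi, 0  (cmp 4,0)
jne L0: taken
esi=3^6=5
esi=5^2=7
edi=4-1=3
cmp edi, 0  (cmp 3,0)
jne L0: taken
esi=7^6=1
esi=1^2=3
edi=3-1=2
cmp edi, 0  (cmp 2,0)
jne L0: taken
esi=3^6=5
esi=5^2=7
edi=2-1=1
cmp edi, 0  (cmp 1,0)
jne L0: taken
esi=7^6=1
esi=1^2=3
edi=1-1=0
cmp edi, 0  (cmp 0,0)
jne L0: not taken
halt.
Total executed instructions: 39.

39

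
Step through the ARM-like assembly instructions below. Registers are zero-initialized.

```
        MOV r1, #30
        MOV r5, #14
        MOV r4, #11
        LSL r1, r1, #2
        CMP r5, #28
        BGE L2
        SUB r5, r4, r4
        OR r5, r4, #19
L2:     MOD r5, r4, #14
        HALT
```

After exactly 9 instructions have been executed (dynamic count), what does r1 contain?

120

after MOV r1, #30: r1=30
after MOV r5, #14: r5=14
after MOV r4, #11: r4=11
after LSL r1, r1, #2: r1=30<<2=120
CMP r5, #28  (cmp 14,28)
BGE L2: not taken
after SUB r5, r4, r4: r5=11-11=0
after OR r5, r4, #19: r5=11|19=27
after MOD r5, r4, #14: r5=11%14=11
After step 9: r1 = 120.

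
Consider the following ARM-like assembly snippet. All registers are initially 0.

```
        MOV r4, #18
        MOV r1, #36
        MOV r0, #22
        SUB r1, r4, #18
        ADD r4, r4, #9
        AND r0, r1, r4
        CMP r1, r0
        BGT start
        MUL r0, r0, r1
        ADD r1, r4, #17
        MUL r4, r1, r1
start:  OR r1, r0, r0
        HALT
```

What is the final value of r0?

0

r4=18
r1=36
r0=22
r1=18-18=0
r4=18+9=27
r0=0&27=0
CMP r1, r0  (cmp 0,0)
BGT start: not taken
r0=0*0=0
r1=27+17=44
r4=44*44=1936
r1=0|0=0
halt.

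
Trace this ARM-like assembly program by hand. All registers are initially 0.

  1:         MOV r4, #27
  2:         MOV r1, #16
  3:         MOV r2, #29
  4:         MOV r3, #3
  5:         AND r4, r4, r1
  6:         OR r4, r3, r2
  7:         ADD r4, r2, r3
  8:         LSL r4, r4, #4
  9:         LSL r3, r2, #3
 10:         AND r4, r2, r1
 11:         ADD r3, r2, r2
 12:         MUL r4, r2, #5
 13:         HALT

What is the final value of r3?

58

MOV r4, #27 → r4=27
MOV r1, #16 → r1=16
MOV r2, #29 → r2=29
MOV r3, #3 → r3=3
AND r4, r4, r1 → r4=27&16=16
OR r4, r3, r2 → r4=3|29=31
ADD r4, r2, r3 → r4=29+3=32
LSL r4, r4, #4 → r4=32<<4=512
LSL r3, r2, #3 → r3=29<<3=232
AND r4, r2, r1 → r4=29&16=16
ADD r3, r2, r2 → r3=29+29=58
MUL r4, r2, #5 → r4=29*5=145
halt.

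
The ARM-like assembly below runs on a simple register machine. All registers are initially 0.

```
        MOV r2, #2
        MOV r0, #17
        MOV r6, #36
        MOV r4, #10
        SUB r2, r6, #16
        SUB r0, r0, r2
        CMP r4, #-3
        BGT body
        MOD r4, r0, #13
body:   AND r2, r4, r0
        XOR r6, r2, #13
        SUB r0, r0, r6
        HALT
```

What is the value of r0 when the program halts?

r2=2
r0=17
r6=36
r4=10
r2=36-16=20
r0=17-20=-3
CMP r4, #-3  (cmp 10,-3)
BGT body: taken
r2=10&(-3)=8
r6=8^13=5
r0=(-3)-5=-8
halt.

-8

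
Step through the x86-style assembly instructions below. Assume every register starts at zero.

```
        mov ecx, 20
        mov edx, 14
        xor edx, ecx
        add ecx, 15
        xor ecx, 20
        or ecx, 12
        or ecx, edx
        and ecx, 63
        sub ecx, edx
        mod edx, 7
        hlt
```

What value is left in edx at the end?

5

after mov ecx, 20: ecx=20
after mov edx, 14: edx=14
after xor edx, ecx: edx=14^20=26
after add ecx, 15: ecx=20+15=35
after xor ecx, 20: ecx=35^20=55
after or ecx, 12: ecx=55|12=63
after or ecx, edx: ecx=63|26=63
after and ecx, 63: ecx=63&63=63
after sub ecx, edx: ecx=63-26=37
after mod edx, 7: edx=26%7=5
halt.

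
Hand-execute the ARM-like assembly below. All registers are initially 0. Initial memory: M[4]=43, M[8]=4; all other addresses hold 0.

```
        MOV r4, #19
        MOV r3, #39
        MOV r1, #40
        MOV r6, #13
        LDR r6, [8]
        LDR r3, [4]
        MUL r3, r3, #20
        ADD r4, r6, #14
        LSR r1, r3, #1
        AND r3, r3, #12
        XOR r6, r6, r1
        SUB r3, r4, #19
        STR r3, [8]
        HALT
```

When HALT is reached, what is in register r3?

after MOV r4, #19: r4=19
after MOV r3, #39: r3=39
after MOV r1, #40: r1=40
after MOV r6, #13: r6=13
after LDR r6, [8]: r6=M[8]=4
after LDR r3, [4]: r3=M[4]=43
after MUL r3, r3, #20: r3=43*20=860
after ADD r4, r6, #14: r4=4+14=18
after LSR r1, r3, #1: r1=860>>1=430
after AND r3, r3, #12: r3=860&12=12
after XOR r6, r6, r1: r6=4^430=426
after SUB r3, r4, #19: r3=18-19=-1
STR r3, [8] → M[8]=-1
halt.

-1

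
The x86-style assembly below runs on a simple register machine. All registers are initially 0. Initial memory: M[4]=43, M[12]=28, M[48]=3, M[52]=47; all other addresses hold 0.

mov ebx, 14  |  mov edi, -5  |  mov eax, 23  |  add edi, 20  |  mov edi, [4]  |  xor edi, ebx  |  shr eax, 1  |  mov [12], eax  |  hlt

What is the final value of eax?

11

after mov ebx, 14: ebx=14
after mov edi, -5: edi=-5
after mov eax, 23: eax=23
after add edi, 20: edi=(-5)+20=15
after mov edi, [4]: edi=M[4]=43
after xor edi, ebx: edi=43^14=37
after shr eax, 1: eax=23>>1=11
mov [12], eax → M[12]=11
halt.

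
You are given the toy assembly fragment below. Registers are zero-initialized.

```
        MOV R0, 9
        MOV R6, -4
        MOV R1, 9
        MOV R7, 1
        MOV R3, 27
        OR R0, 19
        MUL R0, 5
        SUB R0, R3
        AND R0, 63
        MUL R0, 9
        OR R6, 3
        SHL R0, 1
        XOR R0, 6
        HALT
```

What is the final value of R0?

798

after MOV R0, 9: R0=9
after MOV R6, -4: R6=-4
after MOV R1, 9: R1=9
after MOV R7, 1: R7=1
after MOV R3, 27: R3=27
after OR R0, 19: R0=9|19=27
after MUL R0, 5: R0=27*5=135
after SUB R0, R3: R0=135-27=108
after AND R0, 63: R0=108&63=44
after MUL R0, 9: R0=44*9=396
after OR R6, 3: R6=(-4)|3=-1
after SHL R0, 1: R0=396<<1=792
after XOR R0, 6: R0=792^6=798
halt.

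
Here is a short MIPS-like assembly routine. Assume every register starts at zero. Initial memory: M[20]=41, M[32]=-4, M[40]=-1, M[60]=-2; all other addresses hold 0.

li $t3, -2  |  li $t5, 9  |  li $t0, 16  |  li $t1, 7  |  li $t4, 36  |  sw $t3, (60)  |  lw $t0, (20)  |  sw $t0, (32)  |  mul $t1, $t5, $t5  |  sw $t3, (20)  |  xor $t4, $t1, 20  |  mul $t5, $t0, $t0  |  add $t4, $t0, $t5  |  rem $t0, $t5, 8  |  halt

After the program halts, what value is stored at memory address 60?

li $t3, -2 → $t3=-2
li $t5, 9 → $t5=9
li $t0, 16 → $t0=16
li $t1, 7 → $t1=7
li $t4, 36 → $t4=36
sw $t3, (60) → M[60]=-2
lw $t0, (20) → $t0=M[20]=41
sw $t0, (32) → M[32]=41
mul $t1, $t5, $t5 → $t1=9*9=81
sw $t3, (20) → M[20]=-2
xor $t4, $t1, 20 → $t4=81^20=69
mul $t5, $t0, $t0 → $t5=41*41=1681
add $t4, $t0, $t5 → $t4=41+1681=1722
rem $t0, $t5, 8 → $t0=1681%8=1
halt.

-2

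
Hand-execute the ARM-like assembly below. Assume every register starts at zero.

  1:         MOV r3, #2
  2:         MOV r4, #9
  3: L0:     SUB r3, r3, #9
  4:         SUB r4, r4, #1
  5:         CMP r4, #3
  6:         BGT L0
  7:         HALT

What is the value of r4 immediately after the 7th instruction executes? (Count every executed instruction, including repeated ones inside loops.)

MOV r3, #2 → r3=2
MOV r4, #9 → r4=9
SUB r3, r3, #9 → r3=2-9=-7
SUB r4, r4, #1 → r4=9-1=8
CMP r4, #3  (cmp 8,3)
BGT L0: taken
SUB r3, r3, #9 → r3=(-7)-9=-16
After step 7: r4 = 8.

8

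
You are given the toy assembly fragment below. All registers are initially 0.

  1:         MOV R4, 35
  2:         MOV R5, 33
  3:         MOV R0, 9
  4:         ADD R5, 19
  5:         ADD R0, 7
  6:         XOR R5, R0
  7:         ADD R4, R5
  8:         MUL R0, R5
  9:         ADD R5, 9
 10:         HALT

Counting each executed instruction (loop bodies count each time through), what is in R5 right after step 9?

45

R4=35
R5=33
R0=9
R5=33+19=52
R0=9+7=16
R5=52^16=36
R4=35+36=71
R0=16*36=576
R5=36+9=45
After step 9: R5 = 45.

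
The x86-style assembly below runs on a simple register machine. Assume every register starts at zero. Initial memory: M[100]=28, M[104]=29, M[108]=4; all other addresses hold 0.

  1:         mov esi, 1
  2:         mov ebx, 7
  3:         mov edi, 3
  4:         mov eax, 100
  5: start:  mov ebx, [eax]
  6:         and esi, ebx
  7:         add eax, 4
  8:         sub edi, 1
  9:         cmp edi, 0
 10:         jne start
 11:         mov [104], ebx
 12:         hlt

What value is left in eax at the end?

112

after mov esi, 1: esi=1
after mov ebx, 7: ebx=7
after mov edi, 3: edi=3
after mov eax, 100: eax=100
after mov ebx, [eax]: ebx=M[100]=28
after and esi, ebx: esi=1&28=0
after add eax, 4: eax=100+4=104
after sub edi, 1: edi=3-1=2
cmp edi, 0  (cmp 2,0)
jne start: taken
after mov ebx, [eax]: ebx=M[104]=29
after and esi, ebx: esi=0&29=0
after add eax, 4: eax=104+4=108
after sub edi, 1: edi=2-1=1
cmp edi, 0  (cmp 1,0)
jne start: taken
after mov ebx, [eax]: ebx=M[108]=4
after and esi, ebx: esi=0&4=0
after add eax, 4: eax=108+4=112
after sub edi, 1: edi=1-1=0
cmp edi, 0  (cmp 0,0)
jne start: not taken
mov [104], ebx → M[104]=4
halt.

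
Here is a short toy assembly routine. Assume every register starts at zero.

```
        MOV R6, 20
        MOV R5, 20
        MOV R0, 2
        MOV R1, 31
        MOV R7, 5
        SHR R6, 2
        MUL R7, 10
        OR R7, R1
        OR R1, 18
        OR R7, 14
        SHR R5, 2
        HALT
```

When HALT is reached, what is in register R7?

MOV R6, 20 → R6=20
MOV R5, 20 → R5=20
MOV R0, 2 → R0=2
MOV R1, 31 → R1=31
MOV R7, 5 → R7=5
SHR R6, 2 → R6=20>>2=5
MUL R7, 10 → R7=5*10=50
OR R7, R1 → R7=50|31=63
OR R1, 18 → R1=31|18=31
OR R7, 14 → R7=63|14=63
SHR R5, 2 → R5=20>>2=5
halt.

63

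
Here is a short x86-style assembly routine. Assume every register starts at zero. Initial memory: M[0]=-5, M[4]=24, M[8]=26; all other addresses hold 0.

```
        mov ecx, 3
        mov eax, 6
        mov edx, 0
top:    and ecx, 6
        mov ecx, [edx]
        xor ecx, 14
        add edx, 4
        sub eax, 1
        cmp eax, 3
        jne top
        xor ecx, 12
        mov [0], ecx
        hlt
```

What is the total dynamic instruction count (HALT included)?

27

mov ecx, 3 → ecx=3
mov eax, 6 → eax=6
mov edx, 0 → edx=0
and ecx, 6 → ecx=3&6=2
mov ecx, [edx] → ecx=M[0]=-5
xor ecx, 14 → ecx=(-5)^14=-11
add edx, 4 → edx=0+4=4
sub eax, 1 → eax=6-1=5
cmp eax, 3  (cmp 5,3)
jne top: taken
and ecx, 6 → ecx=(-11)&6=4
mov ecx, [edx] → ecx=M[4]=24
xor ecx, 14 → ecx=24^14=22
add edx, 4 → edx=4+4=8
sub eax, 1 → eax=5-1=4
cmp eax, 3  (cmp 4,3)
jne top: taken
and ecx, 6 → ecx=22&6=6
mov ecx, [edx] → ecx=M[8]=26
xor ecx, 14 → ecx=26^14=20
add edx, 4 → edx=8+4=12
sub eax, 1 → eax=4-1=3
cmp eax, 3  (cmp 3,3)
jne top: not taken
xor ecx, 12 → ecx=20^12=24
mov [0], ecx → M[0]=24
halt.
Total executed instructions: 27.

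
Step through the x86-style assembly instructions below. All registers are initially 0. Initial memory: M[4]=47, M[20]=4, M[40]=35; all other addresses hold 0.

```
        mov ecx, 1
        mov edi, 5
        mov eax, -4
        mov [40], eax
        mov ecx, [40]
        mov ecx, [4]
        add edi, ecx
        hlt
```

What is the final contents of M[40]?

-4

ecx=1
edi=5
eax=-4
mov [40], eax → M[40]=-4
ecx=M[40]=-4
ecx=M[4]=47
edi=5+47=52
halt.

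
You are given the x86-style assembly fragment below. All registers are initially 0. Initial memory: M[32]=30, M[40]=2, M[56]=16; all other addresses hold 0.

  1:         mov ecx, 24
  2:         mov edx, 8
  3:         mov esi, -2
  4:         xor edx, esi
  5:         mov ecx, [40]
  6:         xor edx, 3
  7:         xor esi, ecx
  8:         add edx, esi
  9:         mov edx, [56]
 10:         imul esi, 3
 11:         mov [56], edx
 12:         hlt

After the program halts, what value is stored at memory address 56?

16

after mov ecx, 24: ecx=24
after mov edx, 8: edx=8
after mov esi, -2: esi=-2
after xor edx, esi: edx=8^(-2)=-10
after mov ecx, [40]: ecx=M[40]=2
after xor edx, 3: edx=(-10)^3=-11
after xor esi, ecx: esi=(-2)^2=-4
after add edx, esi: edx=(-11)+(-4)=-15
after mov edx, [56]: edx=M[56]=16
after imul esi, 3: esi=(-4)*3=-12
mov [56], edx → M[56]=16
halt.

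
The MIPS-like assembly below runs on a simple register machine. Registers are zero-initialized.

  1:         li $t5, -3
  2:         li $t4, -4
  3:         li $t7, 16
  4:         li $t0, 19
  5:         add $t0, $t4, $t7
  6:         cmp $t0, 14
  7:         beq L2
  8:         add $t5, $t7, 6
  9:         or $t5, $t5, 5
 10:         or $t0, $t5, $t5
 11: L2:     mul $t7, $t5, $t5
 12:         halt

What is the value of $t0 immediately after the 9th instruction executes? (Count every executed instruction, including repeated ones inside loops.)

$t5=-3
$t4=-4
$t7=16
$t0=19
$t0=(-4)+16=12
cmp $t0, 14  (cmp 12,14)
beq L2: not taken
$t5=16+6=22
$t5=22|5=23
After step 9: $t0 = 12.

12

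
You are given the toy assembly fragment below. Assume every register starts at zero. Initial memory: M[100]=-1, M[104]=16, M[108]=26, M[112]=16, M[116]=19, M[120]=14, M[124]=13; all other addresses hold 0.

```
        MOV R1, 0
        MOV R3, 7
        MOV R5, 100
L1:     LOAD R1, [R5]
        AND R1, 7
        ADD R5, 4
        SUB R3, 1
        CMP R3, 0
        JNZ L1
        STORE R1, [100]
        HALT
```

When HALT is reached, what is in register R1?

5

R1=0
R3=7
R5=100
R1=M[100]=-1
R1=(-1)&7=7
R5=100+4=104
R3=7-1=6
CMP R3, 0  (cmp 6,0)
JNZ L1: taken
R1=M[104]=16
R1=16&7=0
R5=104+4=108
R3=6-1=5
CMP R3, 0  (cmp 5,0)
JNZ L1: taken
R1=M[108]=26
R1=26&7=2
R5=108+4=112
R3=5-1=4
CMP R3, 0  (cmp 4,0)
JNZ L1: taken
R1=M[112]=16
R1=16&7=0
R5=112+4=116
R3=4-1=3
CMP R3, 0  (cmp 3,0)
JNZ L1: taken
R1=M[116]=19
R1=19&7=3
R5=116+4=120
R3=3-1=2
CMP R3, 0  (cmp 2,0)
JNZ L1: taken
R1=M[120]=14
R1=14&7=6
R5=120+4=124
R3=2-1=1
CMP R3, 0  (cmp 1,0)
JNZ L1: taken
R1=M[124]=13
R1=13&7=5
R5=124+4=128
R3=1-1=0
CMP R3, 0  (cmp 0,0)
JNZ L1: not taken
STORE R1, [100] → M[100]=5
halt.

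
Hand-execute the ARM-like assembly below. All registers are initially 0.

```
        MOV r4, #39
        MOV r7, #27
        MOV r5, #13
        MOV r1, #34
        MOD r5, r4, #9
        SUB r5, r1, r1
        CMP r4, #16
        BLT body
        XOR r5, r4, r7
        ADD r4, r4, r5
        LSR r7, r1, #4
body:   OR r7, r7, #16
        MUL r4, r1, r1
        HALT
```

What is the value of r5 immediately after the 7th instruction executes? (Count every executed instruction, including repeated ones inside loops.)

r4=39
r7=27
r5=13
r1=34
r5=39%9=3
r5=34-34=0
CMP r4, #16  (cmp 39,16)
After step 7: r5 = 0.

0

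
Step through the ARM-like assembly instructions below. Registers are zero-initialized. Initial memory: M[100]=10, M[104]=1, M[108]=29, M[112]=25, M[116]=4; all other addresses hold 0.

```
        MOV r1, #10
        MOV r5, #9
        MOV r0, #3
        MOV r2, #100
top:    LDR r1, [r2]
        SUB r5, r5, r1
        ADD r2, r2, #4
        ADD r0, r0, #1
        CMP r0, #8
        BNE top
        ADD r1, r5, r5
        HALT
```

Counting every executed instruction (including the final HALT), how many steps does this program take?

36

MOV r1, #10 → r1=10
MOV r5, #9 → r5=9
MOV r0, #3 → r0=3
MOV r2, #100 → r2=100
LDR r1, [r2] → r1=M[100]=10
SUB r5, r5, r1 → r5=9-10=-1
ADD r2, r2, #4 → r2=100+4=104
ADD r0, r0, #1 → r0=3+1=4
CMP r0, #8  (cmp 4,8)
BNE top: taken
LDR r1, [r2] → r1=M[104]=1
SUB r5, r5, r1 → r5=(-1)-1=-2
ADD r2, r2, #4 → r2=104+4=108
ADD r0, r0, #1 → r0=4+1=5
CMP r0, #8  (cmp 5,8)
BNE top: taken
LDR r1, [r2] → r1=M[108]=29
SUB r5, r5, r1 → r5=(-2)-29=-31
ADD r2, r2, #4 → r2=108+4=112
ADD r0, r0, #1 → r0=5+1=6
CMP r0, #8  (cmp 6,8)
BNE top: taken
LDR r1, [r2] → r1=M[112]=25
SUB r5, r5, r1 → r5=(-31)-25=-56
ADD r2, r2, #4 → r2=112+4=116
ADD r0, r0, #1 → r0=6+1=7
CMP r0, #8  (cmp 7,8)
BNE top: taken
LDR r1, [r2] → r1=M[116]=4
SUB r5, r5, r1 → r5=(-56)-4=-60
ADD r2, r2, #4 → r2=116+4=120
ADD r0, r0, #1 → r0=7+1=8
CMP r0, #8  (cmp 8,8)
BNE top: not taken
ADD r1, r5, r5 → r1=(-60)+(-60)=-120
halt.
Total executed instructions: 36.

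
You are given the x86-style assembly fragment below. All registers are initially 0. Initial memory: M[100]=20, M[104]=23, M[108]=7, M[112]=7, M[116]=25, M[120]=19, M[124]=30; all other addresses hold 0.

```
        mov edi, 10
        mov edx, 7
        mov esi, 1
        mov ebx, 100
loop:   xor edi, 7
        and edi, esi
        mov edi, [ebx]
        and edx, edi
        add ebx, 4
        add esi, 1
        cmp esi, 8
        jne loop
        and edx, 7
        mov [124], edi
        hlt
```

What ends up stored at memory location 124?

edi=10
edx=7
esi=1
ebx=100
edi=10^7=13
edi=13&1=1
edi=M[100]=20
edx=7&20=4
ebx=100+4=104
esi=1+1=2
cmp esi, 8  (cmp 2,8)
jne loop: taken
edi=20^7=19
edi=19&2=2
edi=M[104]=23
edx=4&23=4
ebx=104+4=108
esi=2+1=3
cmp esi, 8  (cmp 3,8)
jne loop: taken
edi=23^7=16
edi=16&3=0
edi=M[108]=7
edx=4&7=4
ebx=108+4=112
esi=3+1=4
cmp esi, 8  (cmp 4,8)
jne loop: taken
edi=7^7=0
edi=0&4=0
edi=M[112]=7
edx=4&7=4
ebx=112+4=116
esi=4+1=5
cmp esi, 8  (cmp 5,8)
jne loop: taken
edi=7^7=0
edi=0&5=0
edi=M[116]=25
edx=4&25=0
ebx=116+4=120
esi=5+1=6
cmp esi, 8  (cmp 6,8)
jne loop: taken
edi=25^7=30
edi=30&6=6
edi=M[120]=19
edx=0&19=0
ebx=120+4=124
esi=6+1=7
cmp esi, 8  (cmp 7,8)
jne loop: taken
edi=19^7=20
edi=20&7=4
edi=M[124]=30
edx=0&30=0
ebx=124+4=128
esi=7+1=8
cmp esi, 8  (cmp 8,8)
jne loop: not taken
edx=0&7=0
mov [124], edi → M[124]=30
halt.

30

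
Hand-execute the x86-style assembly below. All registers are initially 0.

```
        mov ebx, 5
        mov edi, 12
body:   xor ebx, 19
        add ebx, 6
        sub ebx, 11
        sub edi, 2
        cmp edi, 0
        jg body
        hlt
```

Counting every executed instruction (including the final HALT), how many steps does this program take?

39

mov ebx, 5 → ebx=5
mov edi, 12 → edi=12
xor ebx, 19 → ebx=5^19=22
add ebx, 6 → ebx=22+6=28
sub ebx, 11 → ebx=28-11=17
sub edi, 2 → edi=12-2=10
cmp edi, 0  (cmp 10,0)
jg body: taken
xor ebx, 19 → ebx=17^19=2
add ebx, 6 → ebx=2+6=8
sub ebx, 11 → ebx=8-11=-3
sub edi, 2 → edi=10-2=8
cmp edi, 0  (cmp 8,0)
jg body: taken
xor ebx, 19 → ebx=(-3)^19=-18
add ebx, 6 → ebx=(-18)+6=-12
sub ebx, 11 → ebx=(-12)-11=-23
sub edi, 2 → edi=8-2=6
cmp edi, 0  (cmp 6,0)
jg body: taken
xor ebx, 19 → ebx=(-23)^19=-6
add ebx, 6 → ebx=(-6)+6=0
sub ebx, 11 → ebx=0-11=-11
sub edi, 2 → edi=6-2=4
cmp edi, 0  (cmp 4,0)
jg body: taken
xor ebx, 19 → ebx=(-11)^19=-26
add ebx, 6 → ebx=(-26)+6=-20
sub ebx, 11 → ebx=(-20)-11=-31
sub edi, 2 → edi=4-2=2
cmp edi, 0  (cmp 2,0)
jg body: taken
xor ebx, 19 → ebx=(-31)^19=-14
add ebx, 6 → ebx=(-14)+6=-8
sub ebx, 11 → ebx=(-8)-11=-19
sub edi, 2 → edi=2-2=0
cmp edi, 0  (cmp 0,0)
jg body: not taken
halt.
Total executed instructions: 39.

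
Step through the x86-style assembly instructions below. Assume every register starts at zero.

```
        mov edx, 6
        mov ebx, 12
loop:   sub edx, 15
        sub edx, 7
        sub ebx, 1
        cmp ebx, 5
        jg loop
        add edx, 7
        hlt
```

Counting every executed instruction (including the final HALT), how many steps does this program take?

39

edx=6
ebx=12
edx=6-15=-9
edx=(-9)-7=-16
ebx=12-1=11
cmp ebx, 5  (cmp 11,5)
jg loop: taken
edx=(-16)-15=-31
edx=(-31)-7=-38
ebx=11-1=10
cmp ebx, 5  (cmp 10,5)
jg loop: taken
edx=(-38)-15=-53
edx=(-53)-7=-60
ebx=10-1=9
cmp ebx, 5  (cmp 9,5)
jg loop: taken
edx=(-60)-15=-75
edx=(-75)-7=-82
ebx=9-1=8
cmp ebx, 5  (cmp 8,5)
jg loop: taken
edx=(-82)-15=-97
edx=(-97)-7=-104
ebx=8-1=7
cmp ebx, 5  (cmp 7,5)
jg loop: taken
edx=(-104)-15=-119
edx=(-119)-7=-126
ebx=7-1=6
cmp ebx, 5  (cmp 6,5)
jg loop: taken
edx=(-126)-15=-141
edx=(-141)-7=-148
ebx=6-1=5
cmp ebx, 5  (cmp 5,5)
jg loop: not taken
edx=(-148)+7=-141
halt.
Total executed instructions: 39.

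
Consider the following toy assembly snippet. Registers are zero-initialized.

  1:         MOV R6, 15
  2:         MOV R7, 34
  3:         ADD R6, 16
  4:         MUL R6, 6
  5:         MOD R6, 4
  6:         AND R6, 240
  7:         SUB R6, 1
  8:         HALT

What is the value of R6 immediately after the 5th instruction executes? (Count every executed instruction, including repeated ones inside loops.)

R6=15
R7=34
R6=15+16=31
R6=31*6=186
R6=186%4=2
After step 5: R6 = 2.

2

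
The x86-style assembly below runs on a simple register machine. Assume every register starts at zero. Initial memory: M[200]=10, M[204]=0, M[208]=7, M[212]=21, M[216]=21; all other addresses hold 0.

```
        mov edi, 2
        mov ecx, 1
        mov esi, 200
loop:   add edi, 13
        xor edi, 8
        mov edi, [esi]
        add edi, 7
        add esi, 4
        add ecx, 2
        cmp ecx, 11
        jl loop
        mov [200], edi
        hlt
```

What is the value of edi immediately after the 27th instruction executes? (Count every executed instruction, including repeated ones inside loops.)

14

edi=2
ecx=1
esi=200
edi=2+13=15
edi=15^8=7
edi=M[200]=10
edi=10+7=17
esi=200+4=204
ecx=1+2=3
cmp ecx, 11  (cmp 3,11)
jl loop: taken
edi=17+13=30
edi=30^8=22
edi=M[204]=0
edi=0+7=7
esi=204+4=208
ecx=3+2=5
cmp ecx, 11  (cmp 5,11)
jl loop: taken
edi=7+13=20
edi=20^8=28
edi=M[208]=7
edi=7+7=14
esi=208+4=212
ecx=5+2=7
cmp ecx, 11  (cmp 7,11)
jl loop: taken
After step 27: edi = 14.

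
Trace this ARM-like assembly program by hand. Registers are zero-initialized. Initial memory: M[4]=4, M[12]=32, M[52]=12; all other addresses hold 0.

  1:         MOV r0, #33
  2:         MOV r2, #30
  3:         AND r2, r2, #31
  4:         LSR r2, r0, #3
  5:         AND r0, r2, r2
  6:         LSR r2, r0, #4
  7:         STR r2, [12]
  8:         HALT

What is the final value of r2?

0

r0=33
r2=30
r2=30&31=30
r2=33>>3=4
r0=4&4=4
r2=4>>4=0
STR r2, [12] → M[12]=0
halt.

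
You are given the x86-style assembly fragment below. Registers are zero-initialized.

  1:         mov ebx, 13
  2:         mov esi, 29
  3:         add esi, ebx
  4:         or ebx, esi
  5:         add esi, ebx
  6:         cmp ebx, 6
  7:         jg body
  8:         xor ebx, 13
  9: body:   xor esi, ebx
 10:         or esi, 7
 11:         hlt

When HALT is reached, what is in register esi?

after mov ebx, 13: ebx=13
after mov esi, 29: esi=29
after add esi, ebx: esi=29+13=42
after or ebx, esi: ebx=13|42=47
after add esi, ebx: esi=42+47=89
cmp ebx, 6  (cmp 47,6)
jg body: taken
after xor esi, ebx: esi=89^47=118
after or esi, 7: esi=118|7=119
halt.

119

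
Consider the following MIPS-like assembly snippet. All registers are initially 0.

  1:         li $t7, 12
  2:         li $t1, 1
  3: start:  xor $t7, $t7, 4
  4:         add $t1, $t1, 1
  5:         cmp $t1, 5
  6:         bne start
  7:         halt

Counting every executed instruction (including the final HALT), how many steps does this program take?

19

li $t7, 12 → $t7=12
li $t1, 1 → $t1=1
xor $t7, $t7, 4 → $t7=12^4=8
add $t1, $t1, 1 → $t1=1+1=2
cmp $t1, 5  (cmp 2,5)
bne start: taken
xor $t7, $t7, 4 → $t7=8^4=12
add $t1, $t1, 1 → $t1=2+1=3
cmp $t1, 5  (cmp 3,5)
bne start: taken
xor $t7, $t7, 4 → $t7=12^4=8
add $t1, $t1, 1 → $t1=3+1=4
cmp $t1, 5  (cmp 4,5)
bne start: taken
xor $t7, $t7, 4 → $t7=8^4=12
add $t1, $t1, 1 → $t1=4+1=5
cmp $t1, 5  (cmp 5,5)
bne start: not taken
halt.
Total executed instructions: 19.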